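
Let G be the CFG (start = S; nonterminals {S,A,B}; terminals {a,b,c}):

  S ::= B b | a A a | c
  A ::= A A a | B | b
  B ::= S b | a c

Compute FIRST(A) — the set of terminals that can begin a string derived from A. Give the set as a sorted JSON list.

Compute FIRST by fixpoint:
round 1:
  A via A→b: +{b}
  B via B→a c: +{a}
  S via S→B b: +{a}
  S via S→c: +{c}
  FIRST[S]={a,c}  FIRST[A]={b}  FIRST[B]={a}
round 2:
  A via A→B: +{a}
  B via B→S b: +{c}
  FIRST[S]={a,c}  FIRST[A]={a,b}  FIRST[B]={a,c}
round 3:
  A via A→B: +{c}
  FIRST[S]={a,c}  FIRST[A]={a,b,c}  FIRST[B]={a,c}
round 4: — fixpoint
  FIRST[S]={a,c}  FIRST[A]={a,b,c}  FIRST[B]={a,c}

FIRST(A) = ["a", "b", "c"]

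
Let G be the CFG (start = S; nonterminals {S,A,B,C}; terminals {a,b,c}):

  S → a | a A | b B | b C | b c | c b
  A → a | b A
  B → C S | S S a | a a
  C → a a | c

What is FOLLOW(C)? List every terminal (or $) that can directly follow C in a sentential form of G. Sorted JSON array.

FIRST sets, iterate to fixpoint:
pass 1:
  A via A→a: +{a}
  A via A→b A: +{b}
  B via B→a a: +{a}
  C via C→a a: +{a}
  C via C→c: +{c}
  S via S→a: +{a}
  S via S→b B: +{b}
  S via S→c b: +{c}
  FIRST[S]={a,b,c}  FIRST[A]={a,b}  FIRST[B]={a}  FIRST[C]={a,c}
pass 2:
  B via B→C S: +{c}
  B via B→S S a: +{b}
  FIRST[S]={a,b,c}  FIRST[A]={a,b}  FIRST[B]={a,b,c}  FIRST[C]={a,c}
pass 3: done
  FIRST[S]={a,b,c}  FIRST[A]={a,b}  FIRST[B]={a,b,c}  FIRST[C]={a,c}

FOLLOW sets:
initialize: $ ∈ FOLLOW(S)
round 1:
  B→C S: FOLLOW(C) ⊇ FIRST(S) = {a,b,c}; new: +{a,b,c}
  B→S S a: FOLLOW(S) ⊇ FIRST(S) = {a,b,c}; new: +{a,b,c}
  S→a A: FOLLOW(A) ⊇ FOLLOW(S) ⊇ {$,a,b,c}; new: +{$,a,b,c}
  S→b B: FOLLOW(B) ⊇ FOLLOW(S) ⊇ {$,a,b,c}; new: +{$,a,b,c}
  S→b C: FOLLOW(C) ⊇ FOLLOW(S) ⊇ {$,a,b,c}; new: +{$}
  S: {$,a,b,c}  A: {$,a,b,c}  B: {$,a,b,c}  C: {$,a,b,c}
round 2: — fixpoint
  S: {$,a,b,c}  A: {$,a,b,c}  B: {$,a,b,c}  C: {$,a,b,c}

FOLLOW(C) = ["$", "a", "b", "c"]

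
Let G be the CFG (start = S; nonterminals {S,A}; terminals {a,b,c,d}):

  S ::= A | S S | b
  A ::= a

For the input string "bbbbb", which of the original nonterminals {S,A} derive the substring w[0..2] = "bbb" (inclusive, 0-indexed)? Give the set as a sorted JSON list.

Convert to CNF:
  S -> S S | a | b
  A -> a

Fill CYK table bottom-up (cells [i..j] with 0 ≤ i ≤ j ≤ 2 only):
  cell(0,0) b: {S}
  cell(1,1) b: {S}
  cell(2,2) b: {S}
  cell(0,1) bb: {S}
  cell(1,2) bb: {S}
  cell(0,2) bbb: {S}

Original NTs in T[0,2] deriving "bbb": ["S"]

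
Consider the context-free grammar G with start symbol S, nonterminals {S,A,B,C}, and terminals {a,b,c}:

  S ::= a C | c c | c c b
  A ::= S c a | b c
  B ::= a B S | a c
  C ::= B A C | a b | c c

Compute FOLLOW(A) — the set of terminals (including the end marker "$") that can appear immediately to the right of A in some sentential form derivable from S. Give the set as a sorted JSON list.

FIRST sets, iterate to fixpoint:
iter 1:
  A via A→b c: +{b}
  B via B→a B S: +{a}
  C via C→B A C: +{a}
  C via C→c c: +{c}
  S via S→a C: +{a}
  S via S→c c: +{c}
  FIRST(S)={a,c}  FIRST(A)={b}  FIRST(B)={a}  FIRST(C)={a,c}
iter 2:
  A via A→S c a: +{a,c}
  FIRST(S)={a,c}  FIRST(A)={a,b,c}  FIRST(B)={a}  FIRST(C)={a,c}
iter 3: (no change)
  FIRST(S)={a,c}  FIRST(A)={a,b,c}  FIRST(B)={a}  FIRST(C)={a,c}

FOLLOW sets:
FOLLOW(S) := {$}
[1]
  A→S c a: FOLLOW(S) ⊇ FIRST(c) = {c}; new: +{c}
  B→a B S: FOLLOW(B) ⊇ FIRST(S) = {a,c}; new: +{a,c}
  B→a B S: FOLLOW(S) ⊇ FOLLOW(B) ⊇ {a,c}; new: +{a}
  C→B A C: FOLLOW(B) ⊇ FIRST(A) = {a,b,c}; new: +{b}
  C→B A C: FOLLOW(A) ⊇ FIRST(C) = {a,c}; new: +{a,c}
  S→a C: FOLLOW(C) ⊇ FOLLOW(S) ⊇ {$,a,c}; new: +{$,a,c}
  FOLLOW(S)={$,a,c}  FOLLOW(A)={a,c}  FOLLOW(B)={a,b,c}  FOLLOW(C)={$,a,c}
[2]
  B→a B S: FOLLOW(S) ⊇ FOLLOW(B) ⊇ {a,b,c}; new: +{b}
  S→a C: FOLLOW(C) ⊇ FOLLOW(S) ⊇ {$,a,b,c}; new: +{b}
  FOLLOW(S)={$,a,b,c}  FOLLOW(A)={a,c}  FOLLOW(B)={a,b,c}  FOLLOW(C)={$,a,b,c}
[3] — fixpoint
  FOLLOW(S)={$,a,b,c}  FOLLOW(A)={a,c}  FOLLOW(B)={a,b,c}  FOLLOW(C)={$,a,b,c}

FOLLOW(A) = ["a", "c"]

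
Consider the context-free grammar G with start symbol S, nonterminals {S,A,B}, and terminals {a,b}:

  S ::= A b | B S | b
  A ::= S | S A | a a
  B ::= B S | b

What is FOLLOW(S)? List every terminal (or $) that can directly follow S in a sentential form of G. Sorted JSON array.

FIRST sets, iterate to fixpoint:
[1]
  A via A→a a: +{a}
  B via B→b: +{b}
  S via S→A b: +{a}
  S via S→B S: +{b}
  FIRST[S]={a,b}  FIRST[A]={a}  FIRST[B]={b}
[2]
  A via A→S: +{b}
  FIRST[S]={a,b}  FIRST[A]={a,b}  FIRST[B]={b}
[3] done
  FIRST[S]={a,b}  FIRST[A]={a,b}  FIRST[B]={b}

FOLLOW iteration:
FOLLOW(S) := {$}
pass 1:
  A→S A: FOLLOW(S) ⊇ FIRST(A) = {a,b}; new: +{a,b}
  B→B S: FOLLOW(B) ⊇ FIRST(S) = {a,b}; new: +{a,b}
  S→A b: FOLLOW(A) ⊇ FIRST(b) = {b}; new: +{b}
  FOLLOW(S)={$,a,b}  FOLLOW(A)={b}  FOLLOW(B)={a,b}
pass 2: done
  FOLLOW(S)={$,a,b}  FOLLOW(A)={b}  FOLLOW(B)={a,b}

FOLLOW(S) = ["$", "a", "b"]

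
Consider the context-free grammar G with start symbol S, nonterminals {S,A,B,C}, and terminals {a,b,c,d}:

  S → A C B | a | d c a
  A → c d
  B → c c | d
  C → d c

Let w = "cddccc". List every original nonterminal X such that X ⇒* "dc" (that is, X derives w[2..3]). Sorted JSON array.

Convert to CNF:
  S -> A X3 | T1 X4 | a
  A -> T0 T1
  B -> T0 T0 | d
  C -> T1 T0
  T0 -> c
  T1 -> d
  T2 -> a
  X3 -> C B
  X4 -> T0 T2

CYK table (by increasing span) — only the sub-triangle for w[2..3]:
  [2..2]={B,T1}  "d"  orig:{B}
  [3..3]={T0}  "c"  orig:{}
  [2..3]={C}  "dc"

Original NTs in T[2,3] deriving "dc": ["C"]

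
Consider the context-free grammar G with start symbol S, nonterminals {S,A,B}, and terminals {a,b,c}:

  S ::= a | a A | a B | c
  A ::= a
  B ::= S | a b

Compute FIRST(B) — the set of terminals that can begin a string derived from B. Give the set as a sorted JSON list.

FIRST sets, iterate to fixpoint:
[1]
  A via A→a: +{a}
  B via B→a b: +{a}
  S via S→a: +{a}
  S via S→c: +{c}
  FIRST(S)={a,c}  FIRST(A)={a}  FIRST(B)={a}
[2]
  B via B→S: +{c}
  FIRST(S)={a,c}  FIRST(A)={a}  FIRST(B)={a,c}
[3] done
  FIRST(S)={a,c}  FIRST(A)={a}  FIRST(B)={a,c}

FIRST(B) = ["a", "c"]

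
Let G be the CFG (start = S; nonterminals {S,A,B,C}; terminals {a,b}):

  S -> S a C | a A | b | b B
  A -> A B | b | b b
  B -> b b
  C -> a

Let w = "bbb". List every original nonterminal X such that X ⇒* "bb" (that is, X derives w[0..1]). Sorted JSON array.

CNF form of G:
  S -> S X2 | T0 B | T1 A | b
  A -> A B | T0 T0 | b
  B -> T0 T0
  C -> a
  T0 -> b
  T1 -> a
  X2 -> T1 C

CYK table (by increasing span) — only the sub-triangle for w[0..1]:
  [0..0]={A,S,T0}  "b"  orig:{A,S}
  [1..1]={A,S,T0}  "b"  orig:{A,S}
  [0..1]={A,B}  "bb"

Original NTs in T[0,1] deriving "bb": ["A", "B"]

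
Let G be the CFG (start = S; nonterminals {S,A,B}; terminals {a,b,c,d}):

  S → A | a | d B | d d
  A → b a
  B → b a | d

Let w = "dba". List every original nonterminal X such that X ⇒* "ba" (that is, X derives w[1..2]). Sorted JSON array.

CNF form of G:
  S -> T0 T1 | T2 B | T2 T2 | a
  A -> T0 T1
  B -> T0 T1 | d
  T0 -> b
  T1 -> a
  T2 -> d

Fill CYK table bottom-up — only the sub-triangle for w[1..2]:
  cell(1,1) b: {T0}  orig:{}
  cell(2,2) a: {S,T1}  orig:{S}
  cell(1,2) ba: {A,B,S}

Original NTs in T[1,2] deriving "ba": ["A", "B", "S"]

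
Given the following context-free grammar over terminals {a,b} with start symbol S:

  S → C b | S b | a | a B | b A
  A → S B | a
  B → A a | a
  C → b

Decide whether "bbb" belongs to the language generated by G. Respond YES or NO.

CNF form of G:
  S -> C T1 | S T1 | T0 B | T1 A | a
  A -> S B | a
  B -> A T0 | a
  C -> b
  T0 -> a
  T1 -> b

CYK fill:
  T[0,0] 'b' = {C,T1}  orig:{C}
  T[1,1] 'b' = {C,T1}  orig:{C}
  T[2,2] 'b' = {C,T1}  orig:{C}
  T[0,1] 'bb' = {S}
  T[1,2] 'bb' = {S}
  T[0,2] 'bbb' = {S}

S ∈ T[0,2] ⇒ YES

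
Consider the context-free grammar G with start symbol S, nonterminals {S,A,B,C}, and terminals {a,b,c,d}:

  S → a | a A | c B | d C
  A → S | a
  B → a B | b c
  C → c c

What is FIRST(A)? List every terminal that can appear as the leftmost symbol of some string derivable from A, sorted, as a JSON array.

Compute FIRST by fixpoint:
[1]
  A via A→a: +{a}
  B via B→a B: +{a}
  B via B→b c: +{b}
  C via C→c c: +{c}
  S via S→a: +{a}
  S via S→c B: +{c}
  S via S→d C: +{d}
  FIRST[S]={a,c,d}  FIRST[A]={a}  FIRST[B]={a,b}  FIRST[C]={c}
[2]
  A via A→S: +{c,d}
  FIRST[S]={a,c,d}  FIRST[A]={a,c,d}  FIRST[B]={a,b}  FIRST[C]={c}
[3] done
  FIRST[S]={a,c,d}  FIRST[A]={a,c,d}  FIRST[B]={a,b}  FIRST[C]={c}

FIRST(A) = ["a", "c", "d"]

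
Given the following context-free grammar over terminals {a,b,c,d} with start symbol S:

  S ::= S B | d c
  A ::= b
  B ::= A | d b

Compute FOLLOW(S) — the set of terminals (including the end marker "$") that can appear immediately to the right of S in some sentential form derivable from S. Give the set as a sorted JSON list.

FIRST iteration:
pass 1:
  A via A→b: +{b}
  B via B→A: +{b}
  B via B→d b: +{d}
  S via S→d c: +{d}
  FIRST(S)={d}  FIRST(A)={b}  FIRST(B)={b,d}
pass 2: (no change)
  FIRST(S)={d}  FIRST(A)={b}  FIRST(B)={b,d}

FOLLOW sets:
seed FOLLOW(S) with $
[1]
  S→S B: FOLLOW(S) ⊇ FIRST(B) = {b,d}; new: +{b,d}
  S→S B: FOLLOW(B) ⊇ FOLLOW(S) ⊇ {$,b,d}; new: +{$,b,d}
  S: {$,b,d}  A: {}  B: {$,b,d}
[2]
  B→A: FOLLOW(A) ⊇ FOLLOW(B) ⊇ {$,b,d}; new: +{$,b,d}
  S: {$,b,d}  A: {$,b,d}  B: {$,b,d}
[3] — fixpoint
  S: {$,b,d}  A: {$,b,d}  B: {$,b,d}

FOLLOW(S) = ["$", "b", "d"]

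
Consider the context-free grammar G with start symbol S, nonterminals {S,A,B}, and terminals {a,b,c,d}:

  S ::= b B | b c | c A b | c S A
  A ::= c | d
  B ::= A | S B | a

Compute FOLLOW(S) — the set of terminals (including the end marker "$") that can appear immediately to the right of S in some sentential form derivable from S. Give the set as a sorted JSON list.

FIRST iteration:
[1]
  A via A→c: +{c}
  A via A→d: +{d}
  B via B→A: +{c,d}
  B via B→a: +{a}
  S via S→b B: +{b}
  S via S→c A b: +{c}
  FIRST[S]={b,c}  FIRST[A]={c,d}  FIRST[B]={a,c,d}
[2]
  B via B→S B: +{b}
  FIRST[S]={b,c}  FIRST[A]={c,d}  FIRST[B]={a,b,c,d}
[3] done
  FIRST[S]={b,c}  FIRST[A]={c,d}  FIRST[B]={a,b,c,d}

Compute FOLLOW by fixpoint:
FOLLOW(S) := {$}
iter 1:
  B→S B: FOLLOW(S) ⊇ FIRST(B) = {a,b,c,d}; new: +{a,b,c,d}
  S→b B: FOLLOW(B) ⊇ FOLLOW(S) ⊇ {$,a,b,c,d}; new: +{$,a,b,c,d}
  S→c A b: FOLLOW(A) ⊇ FIRST(b) = {b}; new: +{b}
  S→c S A: FOLLOW(A) ⊇ FOLLOW(S) ⊇ {$,a,b,c,d}; new: +{$,a,c,d}
  S: {$,a,b,c,d}  A: {$,a,b,c,d}  B: {$,a,b,c,d}
iter 2: — fixpoint
  S: {$,a,b,c,d}  A: {$,a,b,c,d}  B: {$,a,b,c,d}

FOLLOW(S) = ["$", "a", "b", "c", "d"]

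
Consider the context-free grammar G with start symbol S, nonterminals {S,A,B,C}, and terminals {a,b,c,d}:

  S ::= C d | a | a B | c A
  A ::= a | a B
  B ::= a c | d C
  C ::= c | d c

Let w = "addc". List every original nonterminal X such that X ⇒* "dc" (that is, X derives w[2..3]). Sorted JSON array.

CNF form of G:
  S -> C T2 | T0 B | T1 A | a
  A -> T0 B | a
  B -> T0 T1 | T2 C
  C -> T2 T1 | c
  T0 -> a
  T1 -> c
  T2 -> d

Fill CYK table bottom-up (cells [i..j] with 2 ≤ i ≤ j ≤ 3 only):
  cell(2,2) d: {T2}  orig:{}
  cell(3,3) c: {C,T1}  orig:{C}
  cell(2,3) dc: {B,C}

Original NTs in T[2,3] deriving "dc": ["B", "C"]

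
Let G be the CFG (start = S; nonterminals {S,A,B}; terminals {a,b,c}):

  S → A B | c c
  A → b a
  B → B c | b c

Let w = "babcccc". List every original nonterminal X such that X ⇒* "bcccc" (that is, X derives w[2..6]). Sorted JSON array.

CNF form of G:
  S -> A B | T2 T2
  A -> T0 T1
  B -> B T2 | T0 T2
  T0 -> b
  T1 -> a
  T2 -> c

Fill CYK table bottom-up (cells [i..j] with 2 ≤ i ≤ j ≤ 6 only):
  T[2,2] 'b' = {T0}  orig:{}
  T[3,3] 'c' = {T2}  orig:{}
  T[4,4] 'c' = {T2}  orig:{}
  T[5,5] 'c' = {T2}  orig:{}
  T[6,6] 'c' = {T2}  orig:{}
  T[2,3] 'bc' = {B}
  T[3,4] 'cc' = {S}
  T[4,5] 'cc' = {S}
  T[5,6] 'cc' = {S}
  T[2,4] 'bcc' = {B}
  T[3,5] 'ccc' = ∅
  T[4,6] 'ccc' = ∅
  T[2,5] 'bccc' = {B}
  T[3,6] 'cccc' = ∅
  T[2,6] 'bcccc' = {B}

Original NTs in T[2,6] deriving "bcccc": ["B"]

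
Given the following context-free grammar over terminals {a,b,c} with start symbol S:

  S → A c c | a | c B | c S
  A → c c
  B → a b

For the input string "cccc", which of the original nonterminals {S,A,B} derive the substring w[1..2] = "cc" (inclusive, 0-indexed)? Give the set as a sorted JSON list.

CNF form of G:
  S -> A X3 | T0 B | T0 S | a
  A -> T0 T0
  B -> T1 T2
  T0 -> c
  T1 -> a
  T2 -> b
  X3 -> T0 T0

Fill CYK table bottom-up, restricted to cells inside w[1..2]:
  T[1,1] 'c' = {T0}  orig:{}
  T[2,2] 'c' = {T0}  orig:{}
  T[1,2] 'cc' = {A,X3}  orig:{A}

Original NTs in T[1,2] deriving "cc": ["A"]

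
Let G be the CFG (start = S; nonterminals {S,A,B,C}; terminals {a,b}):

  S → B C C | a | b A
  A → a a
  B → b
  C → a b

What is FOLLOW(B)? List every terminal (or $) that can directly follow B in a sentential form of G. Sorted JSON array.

FIRST sets, iterate to fixpoint:
iter 1:
  A via A→a a: +{a}
  B via B→b: +{b}
  C via C→a b: +{a}
  S via S→B C C: +{b}
  S via S→a: +{a}
  FIRST(S)={a,b}  FIRST(A)={a}  FIRST(B)={b}  FIRST(C)={a}
iter 2: (stable)
  FIRST(S)={a,b}  FIRST(A)={a}  FIRST(B)={b}  FIRST(C)={a}

Compute FOLLOW by fixpoint:
FOLLOW(S) := {$}
iter 1:
  S→B C C: FOLLOW(B) ⊇ FIRST(C) = {a}; new: +{a}
  S→B C C: FOLLOW(C) ⊇ FIRST(C) = {a}; new: +{a}
  S→B C C: FOLLOW(C) ⊇ FOLLOW(S) ⊇ {$}; new: +{$}
  S→b A: FOLLOW(A) ⊇ FOLLOW(S) ⊇ {$}; new: +{$}
  FOLLOW[S]={$}  FOLLOW[A]={$}  FOLLOW[B]={a}  FOLLOW[C]={$,a}
iter 2: — fixpoint
  FOLLOW[S]={$}  FOLLOW[A]={$}  FOLLOW[B]={a}  FOLLOW[C]={$,a}

FOLLOW(B) = ["a"]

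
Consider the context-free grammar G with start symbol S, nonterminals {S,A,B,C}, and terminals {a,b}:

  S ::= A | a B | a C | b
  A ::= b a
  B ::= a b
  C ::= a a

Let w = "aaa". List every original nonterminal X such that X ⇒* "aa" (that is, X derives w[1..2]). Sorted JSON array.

Convert to CNF:
  S -> T0 T1 | T1 B | T1 C | b
  A -> T0 T1
  B -> T1 T0
  C -> T1 T1
  T0 -> b
  T1 -> a

CYK table (by increasing span), restricted to cells inside w[1..2]:
  cell(1,1) a: {T1}  orig:{}
  cell(2,2) a: {T1}  orig:{}
  cell(1,2) aa: {C}

Original NTs in T[1,2] deriving "aa": ["C"]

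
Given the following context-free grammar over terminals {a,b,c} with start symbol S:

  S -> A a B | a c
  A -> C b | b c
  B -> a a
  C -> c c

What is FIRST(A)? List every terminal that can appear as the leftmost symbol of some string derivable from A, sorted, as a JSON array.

Compute FIRST by fixpoint:
round 1:
  A via A→b c: +{b}
  B via B→a a: +{a}
  C via C→c c: +{c}
  S via S→A a B: +{b}
  S via S→a c: +{a}
  S: {a,b}  A: {b}  B: {a}  C: {c}
round 2:
  A via A→C b: +{c}
  S via S→A a B: +{c}
  S: {a,b,c}  A: {b,c}  B: {a}  C: {c}
round 3: (no change)
  S: {a,b,c}  A: {b,c}  B: {a}  C: {c}

FIRST(A) = ["b", "c"]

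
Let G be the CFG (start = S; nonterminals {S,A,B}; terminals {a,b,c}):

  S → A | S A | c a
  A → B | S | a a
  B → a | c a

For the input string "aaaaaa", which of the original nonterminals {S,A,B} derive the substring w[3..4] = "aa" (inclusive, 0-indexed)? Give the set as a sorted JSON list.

Convert to CNF:
  S -> S A | T0 T0 | T1 T0 | a
  A -> S A | T0 T0 | T1 T0 | a
  B -> T1 T0 | a
  T0 -> a
  T1 -> c

CYK fill — only the sub-triangle for w[3..4]:
  T[3,3] 'a' = {A,B,S,T0}  orig:{A,B,S}
  T[4,4] 'a' = {A,B,S,T0}  orig:{A,B,S}
  T[3,4] 'aa' = {A,S}

Original NTs in T[3,4] deriving "aa": ["A", "S"]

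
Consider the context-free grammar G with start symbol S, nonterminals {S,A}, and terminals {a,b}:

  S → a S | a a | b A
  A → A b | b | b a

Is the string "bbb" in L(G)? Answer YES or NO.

CNF form of G:
  S -> T0 A | T1 S | T1 T1
  A -> A T0 | T0 T1 | b
  T0 -> b
  T1 -> a

CYK fill:
  [0..0]={A,T0}  "b"  orig:{A}
  [1..1]={A,T0}  "b"  orig:{A}
  [2..2]={A,T0}  "b"  orig:{A}
  [0..1]={A,S}  "bb"
  [1..2]={A,S}  "bb"
  [0..2]={A,S}  "bbb"

S ∈ T[0,2] ⇒ YES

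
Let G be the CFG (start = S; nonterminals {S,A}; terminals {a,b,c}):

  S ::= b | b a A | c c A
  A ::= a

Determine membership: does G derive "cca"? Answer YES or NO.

CNF form of G:
  S -> T0 X3 | T2 X4 | b
  A -> a
  T0 -> b
  T1 -> a
  T2 -> c
  X3 -> T1 A
  X4 -> T2 A

CYK fill:
  cell(0,0) c: {T2}  orig:{}
  cell(1,1) c: {T2}  orig:{}
  cell(2,2) a: {A,T1}  orig:{A}
  cell(0,1) cc: ∅
  cell(1,2) ca: {X4}  orig:{}
  cell(0,2) cca: {S}

S ∈ T[0,2] ⇒ YES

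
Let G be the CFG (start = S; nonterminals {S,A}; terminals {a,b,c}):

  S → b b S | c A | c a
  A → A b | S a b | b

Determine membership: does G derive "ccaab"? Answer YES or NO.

Convert to CNF:
  S -> T0 X4 | T2 A | T2 T1
  A -> A T0 | S X3 | b
  T0 -> b
  T1 -> a
  T2 -> c
  X3 -> T1 T0
  X4 -> T0 S

CYK fill:
  T[0,0] 'c' = {T2}  orig:{}
  T[1,1] 'c' = {T2}  orig:{}
  T[2,2] 'a' = {T1}  orig:{}
  T[3,3] 'a' = {T1}  orig:{}
  T[4,4] 'b' = {A,T0}  orig:{A}
  T[0,1] 'cc' = ∅
  T[1,2] 'ca' = {S}
  T[2,3] 'aa' = ∅
  T[3,4] 'ab' = {X3}  orig:{}
  T[0,2] 'cca' = ∅
  T[1,3] 'caa' = ∅
  T[2,4] 'aab' = ∅
  T[0,3] 'ccaa' = ∅
  T[1,4] 'caab' = {A}
  T[0,4] 'ccaab' = {S}

S ∈ T[0,4] ⇒ YES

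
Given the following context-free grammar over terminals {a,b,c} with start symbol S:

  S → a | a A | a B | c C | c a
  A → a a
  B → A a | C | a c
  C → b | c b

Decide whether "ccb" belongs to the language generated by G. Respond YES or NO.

CNF form of G:
  S -> T0 A | T0 B | T1 C | T1 T0 | a
  A -> T0 T0
  B -> A T0 | T0 T1 | T1 T2 | b
  C -> T1 T2 | b
  T0 -> a
  T1 -> c
  T2 -> b

Fill CYK table bottom-up:
  T[0,0] 'c' = {T1}  orig:{}
  T[1,1] 'c' = {T1}  orig:{}
  T[2,2] 'b' = {B,C,T2}  orig:{B,C}
  T[0,1] 'cc' = ∅
  T[1,2] 'cb' = {B,C,S}
  T[0,2] 'ccb' = {S}

S ∈ T[0,2] ⇒ YES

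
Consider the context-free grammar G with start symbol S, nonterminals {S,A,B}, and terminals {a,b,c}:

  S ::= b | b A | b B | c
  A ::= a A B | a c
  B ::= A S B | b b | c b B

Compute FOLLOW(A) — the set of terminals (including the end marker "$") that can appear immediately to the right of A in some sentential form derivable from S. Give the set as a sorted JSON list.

FIRST sets, iterate to fixpoint:
[1]
  A via A→a A B: +{a}
  B via B→A S B: +{a}
  B via B→b b: +{b}
  B via B→c b B: +{c}
  S via S→b: +{b}
  S via S→c: +{c}
  FIRST[S]={b,c}  FIRST[A]={a}  FIRST[B]={a,b,c}
[2] (stable)
  FIRST[S]={b,c}  FIRST[A]={a}  FIRST[B]={a,b,c}

Compute FOLLOW by fixpoint:
FOLLOW(S) := {$}
iter 1:
  A→a A B: FOLLOW(A) ⊇ FIRST(B) = {a,b,c}; new: +{a,b,c}
  A→a A B: FOLLOW(B) ⊇ FOLLOW(A) ⊇ {a,b,c}; new: +{a,b,c}
  B→A S B: FOLLOW(S) ⊇ FIRST(B) = {a,b,c}; new: +{a,b,c}
  S→b A: FOLLOW(A) ⊇ FOLLOW(S) ⊇ {$,a,b,c}; new: +{$}
  S→b B: FOLLOW(B) ⊇ FOLLOW(S) ⊇ {$,a,b,c}; new: +{$}
  FOLLOW(S)={$,a,b,c}  FOLLOW(A)={$,a,b,c}  FOLLOW(B)={$,a,b,c}
iter 2: done
  FOLLOW(S)={$,a,b,c}  FOLLOW(A)={$,a,b,c}  FOLLOW(B)={$,a,b,c}

FOLLOW(A) = ["$", "a", "b", "c"]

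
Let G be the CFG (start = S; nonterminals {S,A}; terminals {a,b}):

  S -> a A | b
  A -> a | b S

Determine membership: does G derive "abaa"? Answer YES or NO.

Convert to CNF:
  S -> T1 A | b
  A -> T0 S | a
  T0 -> b
  T1 -> a

Fill CYK table bottom-up:
  cell(0,0) a: {A,T1}  orig:{A}
  cell(1,1) b: {S,T0}  orig:{S}
  cell(2,2) a: {A,T1}  orig:{A}
  cell(3,3) a: {A,T1}  orig:{A}
  cell(0,1) ab: ∅
  cell(1,2) ba: ∅
  cell(2,3) aa: {S}
  cell(0,2) aba: ∅
  cell(1,3) baa: {A}
  cell(0,3) abaa: {S}

S ∈ T[0,3] ⇒ YES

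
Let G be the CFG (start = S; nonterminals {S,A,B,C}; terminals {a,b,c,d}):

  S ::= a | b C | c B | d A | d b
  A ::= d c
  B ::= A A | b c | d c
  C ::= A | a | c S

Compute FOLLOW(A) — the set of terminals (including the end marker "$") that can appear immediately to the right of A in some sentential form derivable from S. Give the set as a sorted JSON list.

FIRST sets, iterate to fixpoint:
[1]
  A via A→d c: +{d}
  B via B→A A: +{d}
  B via B→b c: +{b}
  C via C→A: +{d}
  C via C→a: +{a}
  C via C→c S: +{c}
  S via S→a: +{a}
  S via S→b C: +{b}
  S via S→c B: +{c}
  S via S→d A: +{d}
  FIRST(S)={a,b,c,d}  FIRST(A)={d}  FIRST(B)={b,d}  FIRST(C)={a,c,d}
[2] done
  FIRST(S)={a,b,c,d}  FIRST(A)={d}  FIRST(B)={b,d}  FIRST(C)={a,c,d}

FOLLOW iteration:
initialize: $ ∈ FOLLOW(S)
iter 1:
  B→A A: FOLLOW(A) ⊇ FIRST(A) = {d}; new: +{d}
  S→b C: FOLLOW(C) ⊇ FOLLOW(S) ⊇ {$}; new: +{$}
  S→c B: FOLLOW(B) ⊇ FOLLOW(S) ⊇ {$}; new: +{$}
  S→d A: FOLLOW(A) ⊇ FOLLOW(S) ⊇ {$}; new: +{$}
  FOLLOW(S)={$}  FOLLOW(A)={$,d}  FOLLOW(B)={$}  FOLLOW(C)={$}
iter 2: (no change)
  FOLLOW(S)={$}  FOLLOW(A)={$,d}  FOLLOW(B)={$}  FOLLOW(C)={$}

FOLLOW(A) = ["$", "d"]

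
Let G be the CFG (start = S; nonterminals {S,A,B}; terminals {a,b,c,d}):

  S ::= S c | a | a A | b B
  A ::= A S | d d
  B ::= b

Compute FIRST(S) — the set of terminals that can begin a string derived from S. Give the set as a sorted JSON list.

FIRST sets, iterate to fixpoint:
[1]
  A via A→d d: +{d}
  B via B→b: +{b}
  S via S→a: +{a}
  S via S→b B: +{b}
  FIRST[S]={a,b}  FIRST[A]={d}  FIRST[B]={b}
[2] done
  FIRST[S]={a,b}  FIRST[A]={d}  FIRST[B]={b}

FIRST(S) = ["a", "b"]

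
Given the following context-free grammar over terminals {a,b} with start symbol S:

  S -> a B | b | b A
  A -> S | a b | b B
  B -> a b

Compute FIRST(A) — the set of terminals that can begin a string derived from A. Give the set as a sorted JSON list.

FIRST sets, iterate to fixpoint:
iter 1:
  A via A→a b: +{a}
  A via A→b B: +{b}
  B via B→a b: +{a}
  S via S→a B: +{a}
  S via S→b: +{b}
  S: {a,b}  A: {a,b}  B: {a}
iter 2: — fixpoint
  S: {a,b}  A: {a,b}  B: {a}

FIRST(A) = ["a", "b"]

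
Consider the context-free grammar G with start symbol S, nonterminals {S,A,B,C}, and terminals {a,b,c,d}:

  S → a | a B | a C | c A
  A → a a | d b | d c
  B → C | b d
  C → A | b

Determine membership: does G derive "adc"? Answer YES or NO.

CNF form of G:
  S -> T0 B | T0 C | T3 A | a
  A -> T0 T0 | T1 T2 | T1 T3
  B -> T0 T0 | T1 T2 | T1 T3 | T2 T1 | b
  C -> T0 T0 | T1 T2 | T1 T3 | b
  T0 -> a
  T1 -> d
  T2 -> b
  T3 -> c

CYK fill:
  T[0,0] 'a' = {S,T0}  orig:{S}
  T[1,1] 'd' = {T1}  orig:{}
  T[2,2] 'c' = {T3}  orig:{}
  T[0,1] 'ad' = ∅
  T[1,2] 'dc' = {A,B,C}
  T[0,2] 'adc' = {S}

S ∈ T[0,2] ⇒ YES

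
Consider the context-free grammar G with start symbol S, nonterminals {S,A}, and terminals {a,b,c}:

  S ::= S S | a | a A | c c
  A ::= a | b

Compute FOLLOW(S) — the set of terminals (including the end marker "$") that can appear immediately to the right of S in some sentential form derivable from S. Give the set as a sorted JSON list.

FIRST sets, iterate to fixpoint:
round 1:
  A via A→a: +{a}
  A via A→b: +{b}
  S via S→a: +{a}
  S via S→c c: +{c}
  FIRST[S]={a,c}  FIRST[A]={a,b}
round 2: (stable)
  FIRST[S]={a,c}  FIRST[A]={a,b}

FOLLOW iteration:
FOLLOW(S) := {$}
[1]
  S→S S: FOLLOW(S) ⊇ FIRST(S) = {a,c}; new: +{a,c}
  S→a A: FOLLOW(A) ⊇ FOLLOW(S) ⊇ {$,a,c}; new: +{$,a,c}
  FOLLOW[S]={$,a,c}  FOLLOW[A]={$,a,c}
[2] done
  FOLLOW[S]={$,a,c}  FOLLOW[A]={$,a,c}

FOLLOW(S) = ["$", "a", "c"]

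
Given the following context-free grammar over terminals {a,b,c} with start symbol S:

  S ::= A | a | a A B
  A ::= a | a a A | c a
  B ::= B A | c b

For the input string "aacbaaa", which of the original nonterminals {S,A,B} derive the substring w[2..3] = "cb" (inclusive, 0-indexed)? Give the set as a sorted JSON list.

Convert to CNF:
  S -> T0 X4 | T0 X5 | T1 T0 | a
  A -> T0 X3 | T1 T0 | a
  B -> B A | T1 T2
  T0 -> a
  T1 -> c
  T2 -> b
  X3 -> T0 A
  X4 -> A B
  X5 -> T0 A

CYK fill — only the sub-triangle for w[2..3]:
  cell(2,2) c: {T1}  orig:{}
  cell(3,3) b: {T2}  orig:{}
  cell(2,3) cb: {B}

Original NTs in T[2,3] deriving "cb": ["B"]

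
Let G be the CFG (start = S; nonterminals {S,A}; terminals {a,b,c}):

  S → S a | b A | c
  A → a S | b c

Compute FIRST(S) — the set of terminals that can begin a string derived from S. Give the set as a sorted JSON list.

Compute FIRST by fixpoint:
[1]
  A via A→a S: +{a}
  A via A→b c: +{b}
  S via S→b A: +{b}
  S via S→c: +{c}
  S: {b,c}  A: {a,b}
[2] (no change)
  S: {b,c}  A: {a,b}

FIRST(S) = ["b", "c"]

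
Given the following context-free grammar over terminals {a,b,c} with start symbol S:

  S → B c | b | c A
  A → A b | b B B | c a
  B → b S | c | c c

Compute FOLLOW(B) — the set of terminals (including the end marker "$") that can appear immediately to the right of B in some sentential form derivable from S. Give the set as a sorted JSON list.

FIRST sets, iterate to fixpoint:
[1]
  A via A→b B B: +{b}
  A via A→c a: +{c}
  B via B→b S: +{b}
  B via B→c: +{c}
  S via S→B c: +{b,c}
  FIRST(S)={b,c}  FIRST(A)={b,c}  FIRST(B)={b,c}
[2] done
  FIRST(S)={b,c}  FIRST(A)={b,c}  FIRST(B)={b,c}

Compute FOLLOW by fixpoint:
initialize: $ ∈ FOLLOW(S)
iter 1:
  A→A b: FOLLOW(A) ⊇ FIRST(b) = {b}; new: +{b}
  A→b B B: FOLLOW(B) ⊇ FIRST(B) = {b,c}; new: +{b,c}
  B→b S: FOLLOW(S) ⊇ FOLLOW(B) ⊇ {b,c}; new: +{b,c}
  S→c A: FOLLOW(A) ⊇ FOLLOW(S) ⊇ {$,b,c}; new: +{$,c}
  FOLLOW(S)={$,b,c}  FOLLOW(A)={$,b,c}  FOLLOW(B)={b,c}
iter 2:
  A→b B B: FOLLOW(B) ⊇ FOLLOW(A) ⊇ {$,b,c}; new: +{$}
  FOLLOW(S)={$,b,c}  FOLLOW(A)={$,b,c}  FOLLOW(B)={$,b,c}
iter 3: done
  FOLLOW(S)={$,b,c}  FOLLOW(A)={$,b,c}  FOLLOW(B)={$,b,c}

FOLLOW(B) = ["$", "b", "c"]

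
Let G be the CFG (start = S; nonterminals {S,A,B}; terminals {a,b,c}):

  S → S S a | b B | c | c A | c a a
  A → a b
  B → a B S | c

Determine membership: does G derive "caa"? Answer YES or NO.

Convert to CNF:
  S -> S X4 | T1 B | T2 A | T2 X5 | c
  A -> T0 T1
  B -> T0 X3 | c
  T0 -> a
  T1 -> b
  T2 -> c
  X3 -> B S
  X4 -> S T0
  X5 -> T0 T0

CYK table (by increasing span):
  [0..0]={B,S,T2}  "c"  orig:{B,S}
  [1..1]={T0}  "a"  orig:{}
  [2..2]={T0}  "a"  orig:{}
  [0..1]={X4}  "ca"  orig:{}
  [1..2]={X5}  "aa"  orig:{}
  [0..2]={S}  "caa"

S ∈ T[0,2] ⇒ YES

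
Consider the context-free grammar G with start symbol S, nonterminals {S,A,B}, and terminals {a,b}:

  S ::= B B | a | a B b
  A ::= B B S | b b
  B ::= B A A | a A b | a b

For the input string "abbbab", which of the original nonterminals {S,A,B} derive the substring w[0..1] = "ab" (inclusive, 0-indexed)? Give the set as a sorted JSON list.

CNF form of G:
  S -> B B | T1 X5 | a
  A -> B X2 | T0 T0
  B -> B X3 | T1 T0 | T1 X4
  T0 -> b
  T1 -> a
  X2 -> B S
  X3 -> A A
  X4 -> A T0
  X5 -> B T0

Fill CYK table bottom-up — only the sub-triangle for w[0..1]:
  T[0,0] 'a' = {S,T1}  orig:{S}
  T[1,1] 'b' = {T0}  orig:{}
  T[0,1] 'ab' = {B}

Original NTs in T[0,1] deriving "ab": ["B"]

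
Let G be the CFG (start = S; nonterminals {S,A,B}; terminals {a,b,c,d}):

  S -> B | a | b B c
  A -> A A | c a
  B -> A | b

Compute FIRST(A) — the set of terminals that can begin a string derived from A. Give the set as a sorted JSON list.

Compute FIRST by fixpoint:
pass 1:
  A via A→c a: +{c}
  B via B→A: +{c}
  B via B→b: +{b}
  S via S→B: +{b,c}
  S via S→a: +{a}
  S: {a,b,c}  A: {c}  B: {b,c}
pass 2: — fixpoint
  S: {a,b,c}  A: {c}  B: {b,c}

FIRST(A) = ["c"]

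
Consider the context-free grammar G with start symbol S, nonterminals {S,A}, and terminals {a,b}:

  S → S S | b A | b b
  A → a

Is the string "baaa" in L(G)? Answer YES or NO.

CNF form of G:
  S -> S S | T0 A | T0 T0
  A -> a
  T0 -> b

CYK table (by increasing span):
  [0..0]={T0}  "b"  orig:{}
  [1..1]={A}  "a"
  [2..2]={A}  "a"
  [3..3]={A}  "a"
  [0..1]={S}  "ba"
  [1..2]=∅  "aa"
  [2..3]=∅  "aa"
  [0..2]=∅  "baa"
  [1..3]=∅  "aaa"
  [0..3]=∅  "baaa"

S ∉ T[0,3] ⇒ NO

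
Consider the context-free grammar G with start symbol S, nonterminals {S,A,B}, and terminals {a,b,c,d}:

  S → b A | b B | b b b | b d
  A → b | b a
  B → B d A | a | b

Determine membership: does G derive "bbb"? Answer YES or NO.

Convert to CNF:
  S -> T0 A | T0 B | T0 T2 | T0 X4
  A -> T0 T1 | b
  B -> B X3 | a | b
  T0 -> b
  T1 -> a
  T2 -> d
  X3 -> T2 A
  X4 -> T0 T0

CYK fill:
  [0..0]={A,B,T0}  "b"  orig:{A,B}
  [1..1]={A,B,T0}  "b"  orig:{A,B}
  [2..2]={A,B,T0}  "b"  orig:{A,B}
  [0..1]={S,X4}  "bb"  orig:{S}
  [1..2]={S,X4}  "bb"  orig:{S}
  [0..2]={S}  "bbb"

S ∈ T[0,2] ⇒ YES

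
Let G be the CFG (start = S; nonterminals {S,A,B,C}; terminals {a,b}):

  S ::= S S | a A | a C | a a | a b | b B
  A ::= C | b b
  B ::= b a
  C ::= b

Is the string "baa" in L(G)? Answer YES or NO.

CNF form of G:
  S -> S S | T0 B | T1 A | T1 C | T1 T0 | T1 T1
  A -> T0 T0 | b
  B -> T0 T1
  C -> b
  T0 -> b
  T1 -> a

Fill CYK table bottom-up:
  T[0,0] 'b' = {A,C,T0}  orig:{A,C}
  T[1,1] 'a' = {T1}  orig:{}
  T[2,2] 'a' = {T1}  orig:{}
  T[0,1] 'ba' = {B}
  T[1,2] 'aa' = {S}
  T[0,2] 'baa' = ∅

S ∉ T[0,2] ⇒ NO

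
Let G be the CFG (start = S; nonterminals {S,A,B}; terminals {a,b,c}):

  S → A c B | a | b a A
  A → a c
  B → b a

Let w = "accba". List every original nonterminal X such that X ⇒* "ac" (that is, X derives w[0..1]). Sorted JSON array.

Convert to CNF:
  S -> A X3 | T2 X4 | a
  A -> T0 T1
  B -> T2 T0
  T0 -> a
  T1 -> c
  T2 -> b
  X3 -> T1 B
  X4 -> T0 A

CYK fill (cells [i..j] with 0 ≤ i ≤ j ≤ 1 only):
  T[0,0] 'a' = {S,T0}  orig:{S}
  T[1,1] 'c' = {T1}  orig:{}
  T[0,1] 'ac' = {A}

Original NTs in T[0,1] deriving "ac": ["A"]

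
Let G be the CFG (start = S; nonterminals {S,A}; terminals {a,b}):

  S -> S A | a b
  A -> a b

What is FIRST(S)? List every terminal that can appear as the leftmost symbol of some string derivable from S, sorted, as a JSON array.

FIRST iteration:
round 1:
  A via A→a b: +{a}
  S via S→a b: +{a}
  FIRST[S]={a}  FIRST[A]={a}
round 2: — fixpoint
  FIRST[S]={a}  FIRST[A]={a}

FIRST(S) = ["a"]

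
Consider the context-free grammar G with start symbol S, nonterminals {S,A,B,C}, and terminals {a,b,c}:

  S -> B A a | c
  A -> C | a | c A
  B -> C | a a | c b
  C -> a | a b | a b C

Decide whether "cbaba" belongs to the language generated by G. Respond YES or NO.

CNF form of G:
  S -> B X6 | c
  A -> T0 T1 | T0 X3 | T2 A | a
  B -> T0 T0 | T0 T1 | T0 X4 | T2 T1 | a
  C -> T0 T1 | T0 X5 | a
  T0 -> a
  T1 -> b
  T2 -> c
  X3 -> T1 C
  X4 -> T1 C
  X5 -> T1 C
  X6 -> A T0

CYK fill:
  [0..0]={S,T2}  "c"  orig:{S}
  [1..1]={T1}  "b"  orig:{}
  [2..2]={A,B,C,T0}  "a"  orig:{A,B,C}
  [3..3]={T1}  "b"  orig:{}
  [4..4]={A,B,C,T0}  "a"  orig:{A,B,C}
  [0..1]={B}  "cb"
  [1..2]={X3,X4,X5}  "ba"  orig:{}
  [2..3]={A,B,C}  "ab"
  [3..4]={X3,X4,X5}  "ba"  orig:{}
  [0..2]=∅  "cba"
  [1..3]={X3,X4,X5}  "bab"  orig:{}
  [2..4]={A,B,C,X6}  "aba"  orig:{A,B,C}
  [0..3]=∅  "cbab"
  [1..4]={X3,X4,X5}  "baba"  orig:{}
  [0..4]={S}  "cbaba"

S ∈ T[0,4] ⇒ YES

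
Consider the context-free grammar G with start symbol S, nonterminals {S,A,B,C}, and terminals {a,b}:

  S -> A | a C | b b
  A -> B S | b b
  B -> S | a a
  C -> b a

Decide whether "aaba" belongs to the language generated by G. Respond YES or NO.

Convert to CNF:
  S -> B S | T0 T0 | T1 C
  A -> B S | T0 T0
  B -> B S | T0 T0 | T1 C | T1 T1
  C -> T0 T1
  T0 -> b
  T1 -> a

Fill CYK table bottom-up:
  [0..0]={T1}  "a"  orig:{}
  [1..1]={T1}  "a"  orig:{}
  [2..2]={T0}  "b"  orig:{}
  [3..3]={T1}  "a"  orig:{}
  [0..1]={B}  "aa"
  [1..2]=∅  "ab"
  [2..3]={C}  "ba"
  [0..2]=∅  "aab"
  [1..3]={B,S}  "aba"
  [0..3]=∅  "aaba"

S ∉ T[0,3] ⇒ NO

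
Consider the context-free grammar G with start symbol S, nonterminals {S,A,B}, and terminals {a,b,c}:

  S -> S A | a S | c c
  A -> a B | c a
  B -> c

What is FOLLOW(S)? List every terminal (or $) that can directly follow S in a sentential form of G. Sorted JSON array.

FIRST sets, iterate to fixpoint:
round 1:
  A via A→a B: +{a}
  A via A→c a: +{c}
  B via B→c: +{c}
  S via S→a S: +{a}
  S via S→c c: +{c}
  FIRST[S]={a,c}  FIRST[A]={a,c}  FIRST[B]={c}
round 2: — fixpoint
  FIRST[S]={a,c}  FIRST[A]={a,c}  FIRST[B]={c}

Compute FOLLOW by fixpoint:
seed FOLLOW(S) with $
round 1:
  S→S A: FOLLOW(S) ⊇ FIRST(A) = {a,c}; new: +{a,c}
  S→S A: FOLLOW(A) ⊇ FOLLOW(S) ⊇ {$,a,c}; new: +{$,a,c}
  S: {$,a,c}  A: {$,a,c}  B: {}
round 2:
  A→a B: FOLLOW(B) ⊇ FOLLOW(A) ⊇ {$,a,c}; new: +{$,a,c}
  S: {$,a,c}  A: {$,a,c}  B: {$,a,c}
round 3: — fixpoint
  S: {$,a,c}  A: {$,a,c}  B: {$,a,c}

FOLLOW(S) = ["$", "a", "c"]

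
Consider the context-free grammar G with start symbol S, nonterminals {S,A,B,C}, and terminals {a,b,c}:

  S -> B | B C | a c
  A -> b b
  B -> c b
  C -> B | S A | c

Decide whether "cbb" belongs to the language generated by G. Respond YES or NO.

CNF form of G:
  S -> B C | T1 T0 | T2 T1
  A -> T0 T0
  B -> T1 T0
  C -> S A | T1 T0 | c
  T0 -> b
  T1 -> c
  T2 -> a

Fill CYK table bottom-up:
  cell(0,0) c: {C,T1}  orig:{C}
  cell(1,1) b: {T0}  orig:{}
  cell(2,2) b: {T0}  orig:{}
  cell(0,1) cb: {B,C,S}
  cell(1,2) bb: {A}
  cell(0,2) cbb: ∅

S ∉ T[0,2] ⇒ NO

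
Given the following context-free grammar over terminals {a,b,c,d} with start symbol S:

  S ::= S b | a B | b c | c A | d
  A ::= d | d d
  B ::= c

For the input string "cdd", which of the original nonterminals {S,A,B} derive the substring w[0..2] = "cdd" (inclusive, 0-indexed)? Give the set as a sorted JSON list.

Convert to CNF:
  S -> S T1 | T1 T3 | T2 B | T3 A | d
  A -> T0 T0 | d
  B -> c
  T0 -> d
  T1 -> b
  T2 -> a
  T3 -> c

CYK table (by increasing span) — only the sub-triangle for w[0..2]:
  cell(0,0) c: {B,T3}  orig:{B}
  cell(1,1) d: {A,S,T0}  orig:{A,S}
  cell(2,2) d: {A,S,T0}  orig:{A,S}
  cell(0,1) cd: {S}
  cell(1,2) dd: {A}
  cell(0,2) cdd: {S}

Original NTs in T[0,2] deriving "cdd": ["S"]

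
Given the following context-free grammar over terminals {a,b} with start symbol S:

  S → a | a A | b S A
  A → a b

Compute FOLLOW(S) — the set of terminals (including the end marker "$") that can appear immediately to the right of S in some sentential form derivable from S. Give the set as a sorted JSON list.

FIRST iteration:
[1]
  A via A→a b: +{a}
  S via S→a: +{a}
  S via S→b S A: +{b}
  FIRST[S]={a,b}  FIRST[A]={a}
[2] — fixpoint
  FIRST[S]={a,b}  FIRST[A]={a}

FOLLOW iteration:
seed FOLLOW(S) with $
[1]
  S→a A: FOLLOW(A) ⊇ FOLLOW(S) ⊇ {$}; new: +{$}
  S→b S A: FOLLOW(S) ⊇ FIRST(A) = {a}; new: +{a}
  S→b S A: FOLLOW(A) ⊇ FOLLOW(S) ⊇ {$,a}; new: +{a}
  FOLLOW[S]={$,a}  FOLLOW[A]={$,a}
[2] (stable)
  FOLLOW[S]={$,a}  FOLLOW[A]={$,a}

FOLLOW(S) = ["$", "a"]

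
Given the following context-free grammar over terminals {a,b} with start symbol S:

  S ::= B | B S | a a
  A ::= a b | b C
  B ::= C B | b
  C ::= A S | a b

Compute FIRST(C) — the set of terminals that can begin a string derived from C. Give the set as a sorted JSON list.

Compute FIRST by fixpoint:
[1]
  A via A→a b: +{a}
  A via A→b C: +{b}
  B via B→b: +{b}
  C via C→A S: +{a,b}
  S via S→B: +{b}
  S via S→a a: +{a}
  FIRST(S)={a,b}  FIRST(A)={a,b}  FIRST(B)={b}  FIRST(C)={a,b}
[2]
  B via B→C B: +{a}
  FIRST(S)={a,b}  FIRST(A)={a,b}  FIRST(B)={a,b}  FIRST(C)={a,b}
[3] (stable)
  FIRST(S)={a,b}  FIRST(A)={a,b}  FIRST(B)={a,b}  FIRST(C)={a,b}

FIRST(C) = ["a", "b"]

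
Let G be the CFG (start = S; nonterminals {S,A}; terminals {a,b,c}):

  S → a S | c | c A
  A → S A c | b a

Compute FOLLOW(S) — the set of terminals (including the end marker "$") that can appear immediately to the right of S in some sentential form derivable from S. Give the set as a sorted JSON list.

Compute FIRST by fixpoint:
round 1:
  A via A→b a: +{b}
  S via S→a S: +{a}
  S via S→c: +{c}
  S: {a,c}  A: {b}
round 2:
  A via A→S A c: +{a,c}
  S: {a,c}  A: {a,b,c}
round 3: (no change)
  S: {a,c}  A: {a,b,c}

FOLLOW sets:
FOLLOW(S) := {$}
pass 1:
  A→S A c: FOLLOW(S) ⊇ FIRST(A) = {a,b,c}; new: +{a,b,c}
  A→S A c: FOLLOW(A) ⊇ FIRST(c) = {c}; new: +{c}
  S→c A: FOLLOW(A) ⊇ FOLLOW(S) ⊇ {$,a,b,c}; new: +{$,a,b}
  FOLLOW(S)={$,a,b,c}  FOLLOW(A)={$,a,b,c}
pass 2: (no change)
  FOLLOW(S)={$,a,b,c}  FOLLOW(A)={$,a,b,c}

FOLLOW(S) = ["$", "a", "b", "c"]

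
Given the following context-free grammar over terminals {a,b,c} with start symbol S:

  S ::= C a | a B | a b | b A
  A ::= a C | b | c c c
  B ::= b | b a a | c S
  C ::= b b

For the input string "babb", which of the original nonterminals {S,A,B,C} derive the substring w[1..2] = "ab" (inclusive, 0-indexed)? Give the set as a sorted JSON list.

Convert to CNF:
  S -> C T0 | T0 B | T0 T2 | T2 A
  A -> T0 C | T1 X3 | b
  B -> T1 S | T2 X4 | b
  C -> T2 T2
  T0 -> a
  T1 -> c
  T2 -> b
  X3 -> T1 T1
  X4 -> T0 T0

CYK table (by increasing span), restricted to cells inside w[1..2]:
  [1..1]={T0}  "a"  orig:{}
  [2..2]={A,B,T2}  "b"  orig:{A,B}
  [1..2]={S}  "ab"

Original NTs in T[1,2] deriving "ab": ["S"]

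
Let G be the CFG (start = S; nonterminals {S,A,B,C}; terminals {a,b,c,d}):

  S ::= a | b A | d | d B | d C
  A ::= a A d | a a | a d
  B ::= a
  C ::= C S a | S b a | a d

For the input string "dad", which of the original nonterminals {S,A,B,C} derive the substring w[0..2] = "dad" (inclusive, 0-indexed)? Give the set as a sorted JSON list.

Convert to CNF:
  S -> T1 B | T1 C | T2 A | a | d
  A -> T0 T0 | T0 T1 | T0 X3
  B -> a
  C -> C X4 | S X5 | T0 T1
  T0 -> a
  T1 -> d
  T2 -> b
  X3 -> A T1
  X4 -> S T0
  X5 -> T2 T0

CYK table (by increasing span), restricted to cells inside w[0..2]:
  [0..0]={S,T1}  "d"  orig:{S}
  [1..1]={B,S,T0}  "a"  orig:{B,S}
  [2..2]={S,T1}  "d"  orig:{S}
  [0..1]={S,X4}  "da"  orig:{S}
  [1..2]={A,C}  "ad"
  [0..2]={S}  "dad"

Original NTs in T[0,2] deriving "dad": ["S"]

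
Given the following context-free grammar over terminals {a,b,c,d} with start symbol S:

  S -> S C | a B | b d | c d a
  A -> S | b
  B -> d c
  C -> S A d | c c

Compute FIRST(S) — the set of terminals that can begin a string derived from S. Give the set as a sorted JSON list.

FIRST sets, iterate to fixpoint:
iter 1:
  A via A→b: +{b}
  B via B→d c: +{d}
  C via C→c c: +{c}
  S via S→a B: +{a}
  S via S→b d: +{b}
  S via S→c d a: +{c}
  FIRST(S)={a,b,c}  FIRST(A)={b}  FIRST(B)={d}  FIRST(C)={c}
iter 2:
  A via A→S: +{a,c}
  C via C→S A d: +{a,b}
  FIRST(S)={a,b,c}  FIRST(A)={a,b,c}  FIRST(B)={d}  FIRST(C)={a,b,c}
iter 3: — fixpoint
  FIRST(S)={a,b,c}  FIRST(A)={a,b,c}  FIRST(B)={d}  FIRST(C)={a,b,c}

FIRST(S) = ["a", "b", "c"]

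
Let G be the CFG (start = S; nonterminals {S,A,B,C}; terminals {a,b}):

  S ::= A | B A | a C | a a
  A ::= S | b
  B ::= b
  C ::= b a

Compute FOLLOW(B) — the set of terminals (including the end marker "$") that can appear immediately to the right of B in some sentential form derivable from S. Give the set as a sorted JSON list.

FIRST sets, iterate to fixpoint:
pass 1:
  A via A→b: +{b}
  B via B→b: +{b}
  C via C→b a: +{b}
  S via S→A: +{b}
  S via S→a C: +{a}
  S: {a,b}  A: {b}  B: {b}  C: {b}
pass 2:
  A via A→S: +{a}
  S: {a,b}  A: {a,b}  B: {b}  C: {b}
pass 3: — fixpoint
  S: {a,b}  A: {a,b}  B: {b}  C: {b}

Compute FOLLOW by fixpoint:
seed FOLLOW(S) with $
iter 1:
  S→A: FOLLOW(A) ⊇ FOLLOW(S) ⊇ {$}; new: +{$}
  S→B A: FOLLOW(B) ⊇ FIRST(A) = {a,b}; new: +{a,b}
  S→a C: FOLLOW(C) ⊇ FOLLOW(S) ⊇ {$}; new: +{$}
  FOLLOW[S]={$}  FOLLOW[A]={$}  FOLLOW[B]={a,b}  FOLLOW[C]={$}
iter 2: (no change)
  FOLLOW[S]={$}  FOLLOW[A]={$}  FOLLOW[B]={a,b}  FOLLOW[C]={$}

FOLLOW(B) = ["a", "b"]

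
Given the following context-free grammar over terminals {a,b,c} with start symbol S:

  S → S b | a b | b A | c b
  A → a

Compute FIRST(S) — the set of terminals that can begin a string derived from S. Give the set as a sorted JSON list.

FIRST iteration:
iter 1:
  A via A→a: +{a}
  S via S→a b: +{a}
  S via S→b A: +{b}
  S via S→c b: +{c}
  FIRST(S)={a,b,c}  FIRST(A)={a}
iter 2: done
  FIRST(S)={a,b,c}  FIRST(A)={a}

FIRST(S) = ["a", "b", "c"]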